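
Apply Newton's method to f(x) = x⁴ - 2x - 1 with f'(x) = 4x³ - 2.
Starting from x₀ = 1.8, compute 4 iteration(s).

f(x) = x⁴ - 2x - 1
f'(x) = 4x³ - 2
x₀ = 1.8

Newton-Raphson formula: x_{n+1} = x_n - f(x_n)/f'(x_n)

Iteration 1:
  f(1.800000) = 5.897600
  f'(1.800000) = 21.328000
  x_1 = 1.800000 - 5.897600/21.328000 = 1.523481
Iteration 2:
  f(1.523481) = 1.340051
  f'(1.523481) = 12.143960
  x_2 = 1.523481 - 1.340051/12.143960 = 1.413134
Iteration 3:
  f(1.413134) = 0.161530
  f'(1.413134) = 9.287812
  x_3 = 1.413134 - 0.161530/9.287812 = 1.395742
Iteration 4:
  f(1.395742) = 0.003594
  f'(1.395742) = 8.876160
  x_4 = 1.395742 - 0.003594/8.876160 = 1.395337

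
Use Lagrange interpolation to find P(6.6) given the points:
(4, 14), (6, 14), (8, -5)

Lagrange interpolation formula:
P(x) = Σ yᵢ × Lᵢ(x)
where Lᵢ(x) = Π_{j≠i} (x - xⱼ)/(xᵢ - xⱼ)

L_0(6.6) = (6.6 - 6)/(4 - 6) × (6.6 - 8)/(4 - 8) = -0.105000
L_1(6.6) = (6.6 - 4)/(6 - 4) × (6.6 - 8)/(6 - 8) = 0.910000
L_2(6.6) = (6.6 - 4)/(8 - 4) × (6.6 - 6)/(8 - 6) = 0.195000

P(6.6) = 14×L_0(6.6) + 14×L_1(6.6) + (-5)×L_2(6.6)
P(6.6) = 10.295000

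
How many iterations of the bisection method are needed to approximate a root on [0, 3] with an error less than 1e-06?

We need (b-a)/2^n ≤ 1e-06
(3 - 0)/2^n ≤ 1e-06
3/2^n ≤ 1e-06
2^n ≥ 3000000
n ≥ log₂(3000000) = 21.52
n ≥ 22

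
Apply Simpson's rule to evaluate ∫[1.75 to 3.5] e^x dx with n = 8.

f(x) = e^x
a = 1.75, b = 3.5, n = 8
h = (b - a)/n = 0.218750

Simpson's rule: (h/3)[f(x₀) + 4f(x₁) + 2f(x₂) + ... + f(xₙ)]

x_0 = 1.7500, f(x_0) = 5.754603, coefficient = 1
x_1 = 1.9688, f(x_1) = 7.161719, coefficient = 4
x_2 = 2.1875, f(x_2) = 8.912903, coefficient = 2
x_3 = 2.4062, f(x_3) = 11.092287, coefficient = 4
x_4 = 2.6250, f(x_4) = 13.804574, coefficient = 2
x_5 = 2.8438, f(x_5) = 17.180070, coefficient = 4
x_6 = 3.0625, f(x_6) = 21.380943, coefficient = 2
x_7 = 3.2812, f(x_7) = 26.609013, coefficient = 4
x_8 = 3.5000, f(x_8) = 33.115452, coefficient = 1

I ≈ (0.218750/3) × 375.239251 = 27.361195
Exact value: 27.360849
Error: 0.000346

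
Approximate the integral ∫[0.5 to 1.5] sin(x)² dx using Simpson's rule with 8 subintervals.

f(x) = sin(x)²
a = 0.5, b = 1.5, n = 8
h = (b - a)/n = 0.125000

Simpson's rule: (h/3)[f(x₀) + 4f(x₁) + 2f(x₂) + ... + f(xₙ)]

x_0 = 0.5000, f(x_0) = 0.229849, coefficient = 1
x_1 = 0.6250, f(x_1) = 0.342339, coefficient = 4
x_2 = 0.7500, f(x_2) = 0.464631, coefficient = 2
x_3 = 0.8750, f(x_3) = 0.589123, coefficient = 4
x_4 = 1.0000, f(x_4) = 0.708073, coefficient = 2
x_5 = 1.1250, f(x_5) = 0.814087, coefficient = 4
x_6 = 1.2500, f(x_6) = 0.900572, coefficient = 2
x_7 = 1.3750, f(x_7) = 0.962151, coefficient = 4
x_8 = 1.5000, f(x_8) = 0.994996, coefficient = 1

I ≈ (0.125000/3) × 16.202198 = 0.675092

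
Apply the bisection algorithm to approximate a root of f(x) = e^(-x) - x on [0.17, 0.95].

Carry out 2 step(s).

f(x) = e^(-x) - x
Initial interval: [0.17, 0.95]

Iteration 1:
  c_1 = (0.170000 + 0.950000)/2 = 0.560000
  f(c_1) = f(0.560000) = 0.011209
  f(a) × f(c) ≥ 0, new interval: [0.560000, 0.950000]
Iteration 2:
  c_2 = (0.560000 + 0.950000)/2 = 0.755000
  f(c_2) = f(0.755000) = -0.284989
  f(a) × f(c) < 0, new interval: [0.560000, 0.755000]

After 2 iteration(s), the approximation is c_2 = 0.755000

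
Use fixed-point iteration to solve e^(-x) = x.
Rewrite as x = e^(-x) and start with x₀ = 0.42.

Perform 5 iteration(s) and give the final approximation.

Equation: e^(-x) = x
Fixed-point form: x = e^(-x)
x₀ = 0.42

x_1 = g(0.420000) = 0.657047
x_2 = g(0.657047) = 0.518380
x_3 = g(0.518380) = 0.595484
x_4 = g(0.595484) = 0.551295
x_5 = g(0.551295) = 0.576203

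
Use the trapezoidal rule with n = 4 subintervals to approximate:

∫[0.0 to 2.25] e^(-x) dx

f(x) = e^(-x)
a = 0.0, b = 2.25, n = 4
h = (b - a)/n = 0.562500

Trapezoidal rule: (h/2)[f(x₀) + 2f(x₁) + 2f(x₂) + ... + f(xₙ)]

x_0 = 0.0000, f(x_0) = 1.000000, coefficient = 1
x_1 = 0.5625, f(x_1) = 0.569783, coefficient = 2
x_2 = 1.1250, f(x_2) = 0.324652, coefficient = 2
x_3 = 1.6875, f(x_3) = 0.184981, coefficient = 2
x_4 = 2.2500, f(x_4) = 0.105399, coefficient = 1

I ≈ (0.562500/2) × 3.264233 = 0.918065
Exact value: 0.894601
Error: 0.023465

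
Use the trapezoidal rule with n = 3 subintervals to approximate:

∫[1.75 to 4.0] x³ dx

f(x) = x³
a = 1.75, b = 4.0, n = 3
h = (b - a)/n = 0.750000

Trapezoidal rule: (h/2)[f(x₀) + 2f(x₁) + 2f(x₂) + ... + f(xₙ)]

x_0 = 1.7500, f(x_0) = 5.359375, coefficient = 1
x_1 = 2.5000, f(x_1) = 15.625000, coefficient = 2
x_2 = 3.2500, f(x_2) = 34.328125, coefficient = 2
x_3 = 4.0000, f(x_3) = 64.000000, coefficient = 1

I ≈ (0.750000/2) × 169.265625 = 63.474609
Exact value: 61.655273
Error: 1.819336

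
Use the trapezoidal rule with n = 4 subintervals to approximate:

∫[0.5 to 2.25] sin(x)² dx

f(x) = sin(x)²
a = 0.5, b = 2.25, n = 4
h = (b - a)/n = 0.437500

Trapezoidal rule: (h/2)[f(x₀) + 2f(x₁) + 2f(x₂) + ... + f(xₙ)]

x_0 = 0.5000, f(x_0) = 0.229849, coefficient = 1
x_1 = 0.9375, f(x_1) = 0.649767, coefficient = 2
x_2 = 1.3750, f(x_2) = 0.962151, coefficient = 2
x_3 = 1.8125, f(x_3) = 0.942708, coefficient = 2
x_4 = 2.2500, f(x_4) = 0.605398, coefficient = 1

I ≈ (0.437500/2) × 5.944499 = 1.300359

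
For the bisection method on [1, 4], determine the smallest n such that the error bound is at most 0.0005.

We need (b-a)/2^n ≤ 0.0005
(4 - 1)/2^n ≤ 0.0005
3/2^n ≤ 0.0005
2^n ≥ 6000
n ≥ log₂(6000) = 12.55
n ≥ 13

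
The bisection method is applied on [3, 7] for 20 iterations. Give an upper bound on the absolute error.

Bisection error bound: |error| ≤ (b-a)/2^n
|error| ≤ (7 - 3)/2^20 = 4/2^20
|error| ≤ 0.0000038147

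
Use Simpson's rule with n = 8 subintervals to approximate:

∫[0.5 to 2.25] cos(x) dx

f(x) = cos(x)
a = 0.5, b = 2.25, n = 8
h = (b - a)/n = 0.218750

Simpson's rule: (h/3)[f(x₀) + 4f(x₁) + 2f(x₂) + ... + f(xₙ)]

x_0 = 0.5000, f(x_0) = 0.877583, coefficient = 1
x_1 = 0.7188, f(x_1) = 0.752629, coefficient = 4
x_2 = 0.9375, f(x_2) = 0.591805, coefficient = 2
x_3 = 1.1562, f(x_3) = 0.402775, coefficient = 4
x_4 = 1.3750, f(x_4) = 0.194548, coefficient = 2
x_5 = 1.5938, f(x_5) = -0.022952, coefficient = 4
x_6 = 1.8125, f(x_6) = -0.239357, coefficient = 2
x_7 = 2.0312, f(x_7) = -0.444355, coefficient = 4
x_8 = 2.2500, f(x_8) = -0.628174, coefficient = 1

I ≈ (0.218750/3) × 4.095792 = 0.298651
Exact value: 0.298648
Error: 0.000004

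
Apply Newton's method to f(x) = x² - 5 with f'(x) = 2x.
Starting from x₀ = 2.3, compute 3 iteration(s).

f(x) = x² - 5
f'(x) = 2x
x₀ = 2.3

Newton-Raphson formula: x_{n+1} = x_n - f(x_n)/f'(x_n)

Iteration 1:
  f(2.300000) = 0.290000
  f'(2.300000) = 4.600000
  x_1 = 2.300000 - 0.290000/4.600000 = 2.236957
Iteration 2:
  f(2.236957) = 0.003974
  f'(2.236957) = 4.473913
  x_2 = 2.236957 - 0.003974/4.473913 = 2.236068
Iteration 3:
  f(2.236068) = 0.000001
  f'(2.236068) = 4.472136
  x_3 = 2.236068 - 0.000001/4.472136 = 2.236068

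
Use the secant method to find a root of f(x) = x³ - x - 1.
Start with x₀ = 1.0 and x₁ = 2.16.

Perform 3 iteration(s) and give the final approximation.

f(x) = x³ - x - 1
x₀ = 1.0, x₁ = 2.16

Secant formula: x_{n+1} = x_n - f(x_n)(x_n - x_{n-1})/(f(x_n) - f(x_{n-1}))

Iteration 1:
  f(1.000000) = -1.000000
  f(2.160000) = 6.917696
  x_2 = 2.160000 - 6.917696×(2.160000 - 1.000000)/(6.917696 - (-1.000000))
       = 1.146507
Iteration 2:
  f(2.160000) = 6.917696
  f(1.146507) = -0.639448
  x_3 = 1.146507 - (-0.639448)×(1.146507 - 2.160000)/(-0.639448 - 6.917696)
       = 1.232264
Iteration 3:
  f(1.146507) = -0.639448
  f(1.232264) = -0.361103
  x_4 = 1.232264 - (-0.361103)×(1.232264 - 1.146507)/(-0.361103 - (-0.639448))
       = 1.343518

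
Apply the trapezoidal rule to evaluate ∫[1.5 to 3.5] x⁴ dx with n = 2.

f(x) = x⁴
a = 1.5, b = 3.5, n = 2
h = (b - a)/n = 1.000000

Trapezoidal rule: (h/2)[f(x₀) + 2f(x₁) + 2f(x₂) + ... + f(xₙ)]

x_0 = 1.5000, f(x_0) = 5.062500, coefficient = 1
x_1 = 2.5000, f(x_1) = 39.062500, coefficient = 2
x_2 = 3.5000, f(x_2) = 150.062500, coefficient = 1

I ≈ (1.000000/2) × 233.250000 = 116.625000
Exact value: 103.525000
Error: 13.100000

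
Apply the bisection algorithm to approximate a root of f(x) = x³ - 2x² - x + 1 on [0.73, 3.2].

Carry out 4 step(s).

f(x) = x³ - 2x² - x + 1
Initial interval: [0.73, 3.2]

Iteration 1:
  c_1 = (0.730000 + 3.200000)/2 = 1.965000
  f(c_1) = f(1.965000) = -1.100143
  f(a) × f(c) ≥ 0, new interval: [1.965000, 3.200000]
Iteration 2:
  c_2 = (1.965000 + 3.200000)/2 = 2.582500
  f(c_2) = f(2.582500) = 2.302371
  f(a) × f(c) < 0, new interval: [1.965000, 2.582500]
Iteration 3:
  c_3 = (1.965000 + 2.582500)/2 = 2.273750
  f(c_3) = f(2.273750) = 0.141521
  f(a) × f(c) < 0, new interval: [1.965000, 2.273750]
Iteration 4:
  c_4 = (1.965000 + 2.273750)/2 = 2.119375
  f(c_4) = f(2.119375) = -0.583172
  f(a) × f(c) ≥ 0, new interval: [2.119375, 2.273750]

After 4 iteration(s), the approximation is c_4 = 2.119375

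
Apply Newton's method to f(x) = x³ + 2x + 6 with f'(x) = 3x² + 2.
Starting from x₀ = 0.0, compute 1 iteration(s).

f(x) = x³ + 2x + 6
f'(x) = 3x² + 2
x₀ = 0.0

Newton-Raphson formula: x_{n+1} = x_n - f(x_n)/f'(x_n)

Iteration 1:
  f(0.000000) = 6.000000
  f'(0.000000) = 2.000000
  x_1 = 0.000000 - 6.000000/2.000000 = -3.000000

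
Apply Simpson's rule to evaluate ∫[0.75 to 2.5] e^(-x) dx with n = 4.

f(x) = e^(-x)
a = 0.75, b = 2.5, n = 4
h = (b - a)/n = 0.437500

Simpson's rule: (h/3)[f(x₀) + 4f(x₁) + 2f(x₂) + ... + f(xₙ)]

x_0 = 0.7500, f(x_0) = 0.472367, coefficient = 1
x_1 = 1.1875, f(x_1) = 0.304983, coefficient = 4
x_2 = 1.6250, f(x_2) = 0.196912, coefficient = 2
x_3 = 2.0625, f(x_3) = 0.127136, coefficient = 4
x_4 = 2.5000, f(x_4) = 0.082085, coefficient = 1

I ≈ (0.437500/3) × 2.676749 = 0.390359
Exact value: 0.390282
Error: 0.000078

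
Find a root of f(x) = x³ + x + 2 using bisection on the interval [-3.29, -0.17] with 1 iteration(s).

f(x) = x³ + x + 2
Initial interval: [-3.29, -0.17]

Iteration 1:
  c_1 = (-3.290000 + (-0.170000))/2 = -1.730000
  f(c_1) = f(-1.730000) = -4.907717
  f(a) × f(c) ≥ 0, new interval: [-1.730000, -0.170000]

After 1 iteration(s), the approximation is c_1 = -1.730000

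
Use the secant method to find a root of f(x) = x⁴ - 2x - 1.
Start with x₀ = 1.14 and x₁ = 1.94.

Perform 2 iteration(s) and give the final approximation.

f(x) = x⁴ - 2x - 1
x₀ = 1.14, x₁ = 1.94

Secant formula: x_{n+1} = x_n - f(x_n)(x_n - x_{n-1})/(f(x_n) - f(x_{n-1}))

Iteration 1:
  f(1.140000) = -1.591040
  f(1.940000) = 9.284685
  x_2 = 1.940000 - 9.284685×(1.940000 - 1.140000)/(9.284685 - (-1.591040))
       = 1.257034
Iteration 2:
  f(1.940000) = 9.284685
  f(1.257034) = -1.017242
  x_3 = 1.257034 - (-1.017242)×(1.257034 - 1.940000)/(-1.017242 - 9.284685)
       = 1.324472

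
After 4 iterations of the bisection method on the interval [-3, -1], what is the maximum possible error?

Bisection error bound: |error| ≤ (b-a)/2^n
|error| ≤ (-1 - (-3))/2^4 = 2/2^4
|error| ≤ 0.1250000000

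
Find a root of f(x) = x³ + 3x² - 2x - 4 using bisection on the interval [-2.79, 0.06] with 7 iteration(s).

f(x) = x³ + 3x² - 2x - 4
Initial interval: [-2.79, 0.06]

Iteration 1:
  c_1 = (-2.790000 + 0.060000)/2 = -1.365000
  f(c_1) = f(-1.365000) = 1.776373
  f(a) × f(c) ≥ 0, new interval: [-1.365000, 0.060000]
Iteration 2:
  c_2 = (-1.365000 + 0.060000)/2 = -0.652500
  f(c_2) = f(-0.652500) = -1.695537
  f(a) × f(c) < 0, new interval: [-1.365000, -0.652500]
Iteration 3:
  c_3 = (-1.365000 + (-0.652500))/2 = -1.008750
  f(c_3) = f(-1.008750) = 0.043749
  f(a) × f(c) ≥ 0, new interval: [-1.008750, -0.652500]
Iteration 4:
  c_4 = (-1.008750 + (-0.652500))/2 = -0.830625
  f(c_4) = f(-0.830625) = -0.842016
  f(a) × f(c) < 0, new interval: [-1.008750, -0.830625]
Iteration 5:
  c_5 = (-1.008750 + (-0.830625))/2 = -0.919687
  f(c_5) = f(-0.919687) = -0.401044
  f(a) × f(c) < 0, new interval: [-1.008750, -0.919687]
Iteration 6:
  c_6 = (-1.008750 + (-0.919687))/2 = -0.964219
  f(c_6) = f(-0.964219) = -0.178860
  f(a) × f(c) < 0, new interval: [-1.008750, -0.964219]
Iteration 7:
  c_7 = (-1.008750 + (-0.964219))/2 = -0.986484
  f(c_7) = f(-0.986484) = -0.067576
  f(a) × f(c) < 0, new interval: [-1.008750, -0.986484]

After 7 iteration(s), the approximation is c_7 = -0.986484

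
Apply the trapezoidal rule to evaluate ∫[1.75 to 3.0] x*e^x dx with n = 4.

f(x) = x*e^x
a = 1.75, b = 3.0, n = 4
h = (b - a)/n = 0.312500

Trapezoidal rule: (h/2)[f(x₀) + 2f(x₁) + 2f(x₂) + ... + f(xₙ)]

x_0 = 1.7500, f(x_0) = 10.070555, coefficient = 1
x_1 = 2.0625, f(x_1) = 16.222819, coefficient = 2
x_2 = 2.3750, f(x_2) = 25.533656, coefficient = 2
x_3 = 2.6875, f(x_3) = 39.492524, coefficient = 2
x_4 = 3.0000, f(x_4) = 60.256611, coefficient = 1

I ≈ (0.312500/2) × 232.825165 = 36.378932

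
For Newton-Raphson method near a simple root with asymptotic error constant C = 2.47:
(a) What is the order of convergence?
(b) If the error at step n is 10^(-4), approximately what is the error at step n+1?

(a) Newton-Raphson has quadratic (order 2) convergence near simple roots.
    This means |e_{n+1}| ≈ C|e_n|².

(b) With |e_n| = 10^(-4) and C = 2.47:
    |e_{n+1}| ≈ 2.47 × (10^(-4))² = 2.47 × 10^(-8)

(a) 2 (quadratic); (b) |e_{n+1}| ≈ 2.470e-08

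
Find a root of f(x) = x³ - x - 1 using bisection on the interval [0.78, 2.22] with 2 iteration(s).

f(x) = x³ - x - 1
Initial interval: [0.78, 2.22]

Iteration 1:
  c_1 = (0.780000 + 2.220000)/2 = 1.500000
  f(c_1) = f(1.500000) = 0.875000
  f(a) × f(c) < 0, new interval: [0.780000, 1.500000]
Iteration 2:
  c_2 = (0.780000 + 1.500000)/2 = 1.140000
  f(c_2) = f(1.140000) = -0.658456
  f(a) × f(c) ≥ 0, new interval: [1.140000, 1.500000]

After 2 iteration(s), the approximation is c_2 = 1.140000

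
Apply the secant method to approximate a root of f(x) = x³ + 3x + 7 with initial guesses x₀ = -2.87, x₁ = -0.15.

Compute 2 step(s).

f(x) = x³ + 3x + 7
x₀ = -2.87, x₁ = -0.15

Secant formula: x_{n+1} = x_n - f(x_n)(x_n - x_{n-1})/(f(x_n) - f(x_{n-1}))

Iteration 1:
  f(-2.870000) = -25.249903
  f(-0.150000) = 6.546625
  x_2 = -0.150000 - 6.546625×(-0.150000 - (-2.870000))/(6.546625 - (-25.249903))
       = -0.710024
Iteration 2:
  f(-0.150000) = 6.546625
  f(-0.710024) = 4.511981
  x_3 = -0.710024 - 4.511981×(-0.710024 - (-0.150000))/(4.511981 - 6.546625)
       = -1.951920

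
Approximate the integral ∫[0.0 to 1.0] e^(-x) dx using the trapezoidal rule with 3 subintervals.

f(x) = e^(-x)
a = 0.0, b = 1.0, n = 3
h = (b - a)/n = 0.333333

Trapezoidal rule: (h/2)[f(x₀) + 2f(x₁) + 2f(x₂) + ... + f(xₙ)]

x_0 = 0.0000, f(x_0) = 1.000000, coefficient = 1
x_1 = 0.3333, f(x_1) = 0.716531, coefficient = 2
x_2 = 0.6667, f(x_2) = 0.513417, coefficient = 2
x_3 = 1.0000, f(x_3) = 0.367879, coefficient = 1

I ≈ (0.333333/2) × 3.827776 = 0.637963
Exact value: 0.632121
Error: 0.005842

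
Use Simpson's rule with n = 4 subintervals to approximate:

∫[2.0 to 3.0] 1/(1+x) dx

f(x) = 1/(1+x)
a = 2.0, b = 3.0, n = 4
h = (b - a)/n = 0.250000

Simpson's rule: (h/3)[f(x₀) + 4f(x₁) + 2f(x₂) + ... + f(xₙ)]

x_0 = 2.0000, f(x_0) = 0.333333, coefficient = 1
x_1 = 2.2500, f(x_1) = 0.307692, coefficient = 4
x_2 = 2.5000, f(x_2) = 0.285714, coefficient = 2
x_3 = 2.7500, f(x_3) = 0.266667, coefficient = 4
x_4 = 3.0000, f(x_4) = 0.250000, coefficient = 1

I ≈ (0.250000/3) × 3.452198 = 0.287683
Exact value: 0.287682
Error: 0.000001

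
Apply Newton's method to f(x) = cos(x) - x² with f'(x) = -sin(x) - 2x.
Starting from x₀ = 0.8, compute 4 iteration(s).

f(x) = cos(x) - x²
f'(x) = -sin(x) - 2x
x₀ = 0.8

Newton-Raphson formula: x_{n+1} = x_n - f(x_n)/f'(x_n)

Iteration 1:
  f(0.800000) = 0.056707
  f'(0.800000) = -2.317356
  x_1 = 0.800000 - 0.056707/(-2.317356) = 0.824470
Iteration 2:
  f(0.824470) = -0.000806
  f'(0.824470) = -2.383129
  x_2 = 0.824470 - (-0.000806)/(-2.383129) = 0.824132
Iteration 3:
  f(0.824132) = 0.000000
  f'(0.824132) = -2.382224
  x_3 = 0.824132 - 0.000000/(-2.382224) = 0.824132
Iteration 4:
  f(0.824132) = 0.000000
  f'(0.824132) = -2.382223
  x_4 = 0.824132 - 0.000000/(-2.382223) = 0.824132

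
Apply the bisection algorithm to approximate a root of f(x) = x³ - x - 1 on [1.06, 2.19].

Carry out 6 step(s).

f(x) = x³ - x - 1
Initial interval: [1.06, 2.19]

Iteration 1:
  c_1 = (1.060000 + 2.190000)/2 = 1.625000
  f(c_1) = f(1.625000) = 1.666016
  f(a) × f(c) < 0, new interval: [1.060000, 1.625000]
Iteration 2:
  c_2 = (1.060000 + 1.625000)/2 = 1.342500
  f(c_2) = f(1.342500) = 0.077096
  f(a) × f(c) < 0, new interval: [1.060000, 1.342500]
Iteration 3:
  c_3 = (1.060000 + 1.342500)/2 = 1.201250
  f(c_3) = f(1.201250) = -0.467844
  f(a) × f(c) ≥ 0, new interval: [1.201250, 1.342500]
Iteration 4:
  c_4 = (1.201250 + 1.342500)/2 = 1.271875
  f(c_4) = f(1.271875) = -0.214406
  f(a) × f(c) ≥ 0, new interval: [1.271875, 1.342500]
Iteration 5:
  c_5 = (1.271875 + 1.342500)/2 = 1.307187
  f(c_5) = f(1.307187) = -0.073545
  f(a) × f(c) ≥ 0, new interval: [1.307187, 1.342500]
Iteration 6:
  c_6 = (1.307187 + 1.342500)/2 = 1.324844
  f(c_6) = f(1.324844) = 0.000537
  f(a) × f(c) < 0, new interval: [1.307187, 1.324844]

After 6 iteration(s), the approximation is c_6 = 1.324844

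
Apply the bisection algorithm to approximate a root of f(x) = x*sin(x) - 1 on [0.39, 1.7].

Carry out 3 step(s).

f(x) = x*sin(x) - 1
Initial interval: [0.39, 1.7]

Iteration 1:
  c_1 = (0.390000 + 1.700000)/2 = 1.045000
  f(c_1) = f(1.045000) = -0.096154
  f(a) × f(c) ≥ 0, new interval: [1.045000, 1.700000]
Iteration 2:
  c_2 = (1.045000 + 1.700000)/2 = 1.372500
  f(c_2) = f(1.372500) = 0.345604
  f(a) × f(c) < 0, new interval: [1.045000, 1.372500]
Iteration 3:
  c_3 = (1.045000 + 1.372500)/2 = 1.208750
  f(c_3) = f(1.208750) = 0.130392
  f(a) × f(c) < 0, new interval: [1.045000, 1.208750]

After 3 iteration(s), the approximation is c_3 = 1.208750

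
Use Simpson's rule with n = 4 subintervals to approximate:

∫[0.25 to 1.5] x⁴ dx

f(x) = x⁴
a = 0.25, b = 1.5, n = 4
h = (b - a)/n = 0.312500

Simpson's rule: (h/3)[f(x₀) + 4f(x₁) + 2f(x₂) + ... + f(xₙ)]

x_0 = 0.2500, f(x_0) = 0.003906, coefficient = 1
x_1 = 0.5625, f(x_1) = 0.100113, coefficient = 4
x_2 = 0.8750, f(x_2) = 0.586182, coefficient = 2
x_3 = 1.1875, f(x_3) = 1.988541, coefficient = 4
x_4 = 1.5000, f(x_4) = 5.062500, coefficient = 1

I ≈ (0.312500/3) × 14.593384 = 1.520144
Exact value: 1.518555
Error: 0.001589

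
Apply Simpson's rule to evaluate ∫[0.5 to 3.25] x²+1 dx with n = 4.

f(x) = x²+1
a = 0.5, b = 3.25, n = 4
h = (b - a)/n = 0.687500

Simpson's rule: (h/3)[f(x₀) + 4f(x₁) + 2f(x₂) + ... + f(xₙ)]

x_0 = 0.5000, f(x_0) = 1.250000, coefficient = 1
x_1 = 1.1875, f(x_1) = 2.410156, coefficient = 4
x_2 = 1.8750, f(x_2) = 4.515625, coefficient = 2
x_3 = 2.5625, f(x_3) = 7.566406, coefficient = 4
x_4 = 3.2500, f(x_4) = 11.562500, coefficient = 1

I ≈ (0.687500/3) × 61.750000 = 14.151042
Exact value: 14.151042
Error: 0.000000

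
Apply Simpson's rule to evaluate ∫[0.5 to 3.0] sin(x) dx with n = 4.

f(x) = sin(x)
a = 0.5, b = 3.0, n = 4
h = (b - a)/n = 0.625000

Simpson's rule: (h/3)[f(x₀) + 4f(x₁) + 2f(x₂) + ... + f(xₙ)]

x_0 = 0.5000, f(x_0) = 0.479426, coefficient = 1
x_1 = 1.1250, f(x_1) = 0.902268, coefficient = 4
x_2 = 1.7500, f(x_2) = 0.983986, coefficient = 2
x_3 = 2.3750, f(x_3) = 0.693685, coefficient = 4
x_4 = 3.0000, f(x_4) = 0.141120, coefficient = 1

I ≈ (0.625000/3) × 8.972328 = 1.869235
Exact value: 1.867575
Error: 0.001660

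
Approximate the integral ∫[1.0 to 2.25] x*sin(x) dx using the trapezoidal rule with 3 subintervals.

f(x) = x*sin(x)
a = 1.0, b = 2.25, n = 3
h = (b - a)/n = 0.416667

Trapezoidal rule: (h/2)[f(x₀) + 2f(x₁) + 2f(x₂) + ... + f(xₙ)]

x_0 = 1.0000, f(x_0) = 0.841471, coefficient = 1
x_1 = 1.4167, f(x_1) = 1.399873, coefficient = 2
x_2 = 1.8333, f(x_2) = 1.770514, coefficient = 2
x_3 = 2.2500, f(x_3) = 1.750665, coefficient = 1

I ≈ (0.416667/2) × 8.932908 = 1.861023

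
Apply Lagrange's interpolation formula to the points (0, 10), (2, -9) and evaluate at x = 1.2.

Lagrange interpolation formula:
P(x) = Σ yᵢ × Lᵢ(x)
where Lᵢ(x) = Π_{j≠i} (x - xⱼ)/(xᵢ - xⱼ)

L_0(1.2) = (1.2 - 2)/(0 - 2) = 0.400000
L_1(1.2) = (1.2 - 0)/(2 - 0) = 0.600000

P(1.2) = 10×L_0(1.2) + (-9)×L_1(1.2)
P(1.2) = -1.400000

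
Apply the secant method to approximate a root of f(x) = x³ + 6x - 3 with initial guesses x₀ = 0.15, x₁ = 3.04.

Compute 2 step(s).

f(x) = x³ + 6x - 3
x₀ = 0.15, x₁ = 3.04

Secant formula: x_{n+1} = x_n - f(x_n)(x_n - x_{n-1})/(f(x_n) - f(x_{n-1}))

Iteration 1:
  f(0.150000) = -2.096625
  f(3.040000) = 43.334464
  x_2 = 3.040000 - 43.334464×(3.040000 - 0.150000)/(43.334464 - (-2.096625))
       = 0.283372
Iteration 2:
  f(3.040000) = 43.334464
  f(0.283372) = -1.277012
  x_3 = 0.283372 - (-1.277012)×(0.283372 - 3.040000)/(-1.277012 - 43.334464)
       = 0.362281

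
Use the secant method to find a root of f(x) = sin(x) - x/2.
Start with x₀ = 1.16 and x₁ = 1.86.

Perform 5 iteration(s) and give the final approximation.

f(x) = sin(x) - x/2
x₀ = 1.16, x₁ = 1.86

Secant formula: x_{n+1} = x_n - f(x_n)(x_n - x_{n-1})/(f(x_n) - f(x_{n-1}))

Iteration 1:
  f(1.160000) = 0.336803
  f(1.860000) = 0.028471
  x_2 = 1.860000 - 0.028471×(1.860000 - 1.160000)/(0.028471 - 0.336803)
       = 1.924638
Iteration 2:
  f(1.860000) = 0.028471
  f(1.924638) = -0.024270
  x_3 = 1.924638 - (-0.024270)×(1.924638 - 1.860000)/(-0.024270 - 0.028471)
       = 1.894893
Iteration 3:
  f(1.924638) = -0.024270
  f(1.894893) = 0.000492
  x_4 = 1.894893 - 0.000492×(1.894893 - 1.924638)/(0.000492 - (-0.024270))
       = 1.895484
Iteration 4:
  f(1.894893) = 0.000492
  f(1.895484) = 0.000008
  x_5 = 1.895484 - 0.000008×(1.895484 - 1.894893)/(0.000008 - 0.000492)
       = 1.895494
Iteration 5:
  f(1.895484) = 0.000008
  f(1.895494) = 0.000000
  x_6 = 1.895494 - 0.000000×(1.895494 - 1.895484)/(0.000000 - 0.000008)
       = 1.895494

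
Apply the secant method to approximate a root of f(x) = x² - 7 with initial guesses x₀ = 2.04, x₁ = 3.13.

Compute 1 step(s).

f(x) = x² - 7
x₀ = 2.04, x₁ = 3.13

Secant formula: x_{n+1} = x_n - f(x_n)(x_n - x_{n-1})/(f(x_n) - f(x_{n-1}))

Iteration 1:
  f(2.040000) = -2.838400
  f(3.130000) = 2.796900
  x_2 = 3.130000 - 2.796900×(3.130000 - 2.040000)/(2.796900 - (-2.838400))
       = 2.589014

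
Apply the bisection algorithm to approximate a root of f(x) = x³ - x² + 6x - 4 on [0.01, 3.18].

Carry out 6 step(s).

f(x) = x³ - x² + 6x - 4
Initial interval: [0.01, 3.18]

Iteration 1:
  c_1 = (0.010000 + 3.180000)/2 = 1.595000
  f(c_1) = f(1.595000) = 7.083695
  f(a) × f(c) < 0, new interval: [0.010000, 1.595000]
Iteration 2:
  c_2 = (0.010000 + 1.595000)/2 = 0.802500
  f(c_2) = f(0.802500) = 0.687809
  f(a) × f(c) < 0, new interval: [0.010000, 0.802500]
Iteration 3:
  c_3 = (0.010000 + 0.802500)/2 = 0.406250
  f(c_3) = f(0.406250) = -1.660492
  f(a) × f(c) ≥ 0, new interval: [0.406250, 0.802500]
Iteration 4:
  c_4 = (0.406250 + 0.802500)/2 = 0.604375
  f(c_4) = f(0.604375) = -0.518260
  f(a) × f(c) ≥ 0, new interval: [0.604375, 0.802500]
Iteration 5:
  c_5 = (0.604375 + 0.802500)/2 = 0.703437
  f(c_5) = f(0.703437) = 0.073879
  f(a) × f(c) < 0, new interval: [0.604375, 0.703437]
Iteration 6:
  c_6 = (0.604375 + 0.703437)/2 = 0.653906
  f(c_6) = f(0.653906) = -0.224550
  f(a) × f(c) ≥ 0, new interval: [0.653906, 0.703437]

After 6 iteration(s), the approximation is c_6 = 0.653906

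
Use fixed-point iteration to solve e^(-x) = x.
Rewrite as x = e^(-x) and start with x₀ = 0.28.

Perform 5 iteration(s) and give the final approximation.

Equation: e^(-x) = x
Fixed-point form: x = e^(-x)
x₀ = 0.28

x_1 = g(0.280000) = 0.755784
x_2 = g(0.755784) = 0.469642
x_3 = g(0.469642) = 0.625226
x_4 = g(0.625226) = 0.535141
x_5 = g(0.535141) = 0.585587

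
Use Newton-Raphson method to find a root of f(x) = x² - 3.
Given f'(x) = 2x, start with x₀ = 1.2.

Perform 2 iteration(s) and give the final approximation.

f(x) = x² - 3
f'(x) = 2x
x₀ = 1.2

Newton-Raphson formula: x_{n+1} = x_n - f(x_n)/f'(x_n)

Iteration 1:
  f(1.200000) = -1.560000
  f'(1.200000) = 2.400000
  x_1 = 1.200000 - (-1.560000)/2.400000 = 1.850000
Iteration 2:
  f(1.850000) = 0.422500
  f'(1.850000) = 3.700000
  x_2 = 1.850000 - 0.422500/3.700000 = 1.735811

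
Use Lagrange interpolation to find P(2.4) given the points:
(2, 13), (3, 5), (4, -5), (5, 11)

Lagrange interpolation formula:
P(x) = Σ yᵢ × Lᵢ(x)
where Lᵢ(x) = Π_{j≠i} (x - xⱼ)/(xᵢ - xⱼ)

L_0(2.4) = (2.4 - 3)/(2 - 3) × (2.4 - 4)/(2 - 4) × (2.4 - 5)/(2 - 5) = 0.416000
L_1(2.4) = (2.4 - 2)/(3 - 2) × (2.4 - 4)/(3 - 4) × (2.4 - 5)/(3 - 5) = 0.832000
L_2(2.4) = (2.4 - 2)/(4 - 2) × (2.4 - 3)/(4 - 3) × (2.4 - 5)/(4 - 5) = -0.312000
L_3(2.4) = (2.4 - 2)/(5 - 2) × (2.4 - 3)/(5 - 3) × (2.4 - 4)/(5 - 4) = 0.064000

P(2.4) = 13×L_0(2.4) + 5×L_1(2.4) + (-5)×L_2(2.4) + 11×L_3(2.4)
P(2.4) = 11.832000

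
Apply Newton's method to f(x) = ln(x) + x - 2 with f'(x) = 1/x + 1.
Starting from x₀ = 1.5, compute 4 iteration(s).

f(x) = ln(x) + x - 2
f'(x) = 1/x + 1
x₀ = 1.5

Newton-Raphson formula: x_{n+1} = x_n - f(x_n)/f'(x_n)

Iteration 1:
  f(1.500000) = -0.094535
  f'(1.500000) = 1.666667
  x_1 = 1.500000 - (-0.094535)/1.666667 = 1.556721
Iteration 2:
  f(1.556721) = -0.000697
  f'(1.556721) = 1.642376
  x_2 = 1.556721 - (-0.000697)/1.642376 = 1.557146
Iteration 3:
  f(1.557146) = 0.000000
  f'(1.557146) = 1.642201
  x_3 = 1.557146 - 0.000000/1.642201 = 1.557146
Iteration 4:
  f(1.557146) = 0.000000
  f'(1.557146) = 1.642201
  x_4 = 1.557146 - 0.000000/1.642201 = 1.557146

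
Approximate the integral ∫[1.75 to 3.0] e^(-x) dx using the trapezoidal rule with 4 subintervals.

f(x) = e^(-x)
a = 1.75, b = 3.0, n = 4
h = (b - a)/n = 0.312500

Trapezoidal rule: (h/2)[f(x₀) + 2f(x₁) + 2f(x₂) + ... + f(xₙ)]

x_0 = 1.7500, f(x_0) = 0.173774, coefficient = 1
x_1 = 2.0625, f(x_1) = 0.127136, coefficient = 2
x_2 = 2.3750, f(x_2) = 0.093014, coefficient = 2
x_3 = 2.6875, f(x_3) = 0.068051, coefficient = 2
x_4 = 3.0000, f(x_4) = 0.049787, coefficient = 1

I ≈ (0.312500/2) × 0.799963 = 0.124994
Exact value: 0.123987
Error: 0.001007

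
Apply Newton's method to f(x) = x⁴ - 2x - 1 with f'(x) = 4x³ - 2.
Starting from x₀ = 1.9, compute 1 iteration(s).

f(x) = x⁴ - 2x - 1
f'(x) = 4x³ - 2
x₀ = 1.9

Newton-Raphson formula: x_{n+1} = x_n - f(x_n)/f'(x_n)

Iteration 1:
  f(1.900000) = 8.232100
  f'(1.900000) = 25.436000
  x_1 = 1.900000 - 8.232100/25.436000 = 1.576360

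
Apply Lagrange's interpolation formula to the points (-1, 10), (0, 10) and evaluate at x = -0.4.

Lagrange interpolation formula:
P(x) = Σ yᵢ × Lᵢ(x)
where Lᵢ(x) = Π_{j≠i} (x - xⱼ)/(xᵢ - xⱼ)

L_0(-0.4) = (-0.4 - 0)/(-1 - 0) = 0.400000
L_1(-0.4) = (-0.4 - (-1))/(0 - (-1)) = 0.600000

P(-0.4) = 10×L_0(-0.4) + 10×L_1(-0.4)
P(-0.4) = 10.000000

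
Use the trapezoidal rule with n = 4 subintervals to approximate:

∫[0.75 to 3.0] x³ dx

f(x) = x³
a = 0.75, b = 3.0, n = 4
h = (b - a)/n = 0.562500

Trapezoidal rule: (h/2)[f(x₀) + 2f(x₁) + 2f(x₂) + ... + f(xₙ)]

x_0 = 0.7500, f(x_0) = 0.421875, coefficient = 1
x_1 = 1.3125, f(x_1) = 2.260986, coefficient = 2
x_2 = 1.8750, f(x_2) = 6.591797, coefficient = 2
x_3 = 2.4375, f(x_3) = 14.482178, coefficient = 2
x_4 = 3.0000, f(x_4) = 27.000000, coefficient = 1

I ≈ (0.562500/2) × 74.091797 = 20.838318
Exact value: 20.170898
Error: 0.667419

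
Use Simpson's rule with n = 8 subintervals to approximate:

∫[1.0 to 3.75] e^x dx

f(x) = e^x
a = 1.0, b = 3.75, n = 8
h = (b - a)/n = 0.343750

Simpson's rule: (h/3)[f(x₀) + 4f(x₁) + 2f(x₂) + ... + f(xₙ)]

x_0 = 1.0000, f(x_0) = 2.718282, coefficient = 1
x_1 = 1.3438, f(x_1) = 3.833392, coefficient = 4
x_2 = 1.6875, f(x_2) = 5.405949, coefficient = 2
x_3 = 2.0312, f(x_3) = 7.623610, coefficient = 4
x_4 = 2.3750, f(x_4) = 10.751013, coefficient = 2
x_5 = 2.7188, f(x_5) = 15.161359, coefficient = 4
x_6 = 3.0625, f(x_6) = 21.380943, coefficient = 2
x_7 = 3.4062, f(x_7) = 30.151962, coefficient = 4
x_8 = 3.7500, f(x_8) = 42.521082, coefficient = 1

I ≈ (0.343750/3) × 347.396464 = 39.805845
Exact value: 39.802800
Error: 0.003045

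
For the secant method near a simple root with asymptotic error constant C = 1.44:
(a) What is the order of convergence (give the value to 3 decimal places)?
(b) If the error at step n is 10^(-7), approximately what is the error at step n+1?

(a) Secant method has superlinear convergence with order φ = (1+√5)/2 ≈ 1.618.
    This means |e_{n+1}| ≈ C|e_n|^1.618.

(b) With |e_n| = 10^(-7) and C = 1.44:
    |e_{n+1}| ≈ 1.44 × (10^(-7))^1.618 = 1.44 × 10^(-11.33)

(a) ≈ 1.618 (golden ratio); (b) |e_{n+1}| ≈ 6.794e-12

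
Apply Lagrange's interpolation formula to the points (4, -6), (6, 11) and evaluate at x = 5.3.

Lagrange interpolation formula:
P(x) = Σ yᵢ × Lᵢ(x)
where Lᵢ(x) = Π_{j≠i} (x - xⱼ)/(xᵢ - xⱼ)

L_0(5.3) = (5.3 - 6)/(4 - 6) = 0.350000
L_1(5.3) = (5.3 - 4)/(6 - 4) = 0.650000

P(5.3) = (-6)×L_0(5.3) + 11×L_1(5.3)
P(5.3) = 5.050000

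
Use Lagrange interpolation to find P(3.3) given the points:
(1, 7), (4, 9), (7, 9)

Lagrange interpolation formula:
P(x) = Σ yᵢ × Lᵢ(x)
where Lᵢ(x) = Π_{j≠i} (x - xⱼ)/(xᵢ - xⱼ)

L_0(3.3) = (3.3 - 4)/(1 - 4) × (3.3 - 7)/(1 - 7) = 0.143889
L_1(3.3) = (3.3 - 1)/(4 - 1) × (3.3 - 7)/(4 - 7) = 0.945556
L_2(3.3) = (3.3 - 1)/(7 - 1) × (3.3 - 4)/(7 - 4) = -0.089444

P(3.3) = 7×L_0(3.3) + 9×L_1(3.3) + 9×L_2(3.3)
P(3.3) = 8.712222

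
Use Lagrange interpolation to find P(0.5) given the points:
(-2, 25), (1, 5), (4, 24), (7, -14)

Lagrange interpolation formula:
P(x) = Σ yᵢ × Lᵢ(x)
where Lᵢ(x) = Π_{j≠i} (x - xⱼ)/(xᵢ - xⱼ)

L_0(0.5) = (0.5 - 1)/(-2 - 1) × (0.5 - 4)/(-2 - 4) × (0.5 - 7)/(-2 - 7) = 0.070216
L_1(0.5) = (0.5 - (-2))/(1 - (-2)) × (0.5 - 4)/(1 - 4) × (0.5 - 7)/(1 - 7) = 1.053241
L_2(0.5) = (0.5 - (-2))/(4 - (-2)) × (0.5 - 1)/(4 - 1) × (0.5 - 7)/(4 - 7) = -0.150463
L_3(0.5) = (0.5 - (-2))/(7 - (-2)) × (0.5 - 1)/(7 - 1) × (0.5 - 4)/(7 - 4) = 0.027006

P(0.5) = 25×L_0(0.5) + 5×L_1(0.5) + 24×L_2(0.5) + (-14)×L_3(0.5)
P(0.5) = 3.032407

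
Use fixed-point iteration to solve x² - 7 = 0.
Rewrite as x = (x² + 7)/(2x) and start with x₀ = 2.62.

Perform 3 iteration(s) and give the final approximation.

Equation: x² - 7 = 0
Fixed-point form: x = (x² + 7)/(2x)
x₀ = 2.62

x_1 = g(2.620000) = 2.645878
x_2 = g(2.645878) = 2.645751
x_3 = g(2.645751) = 2.645751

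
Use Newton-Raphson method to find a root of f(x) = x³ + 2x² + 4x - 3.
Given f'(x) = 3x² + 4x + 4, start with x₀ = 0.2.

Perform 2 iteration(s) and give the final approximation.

f(x) = x³ + 2x² + 4x - 3
f'(x) = 3x² + 4x + 4
x₀ = 0.2

Newton-Raphson formula: x_{n+1} = x_n - f(x_n)/f'(x_n)

Iteration 1:
  f(0.200000) = -2.112000
  f'(0.200000) = 4.920000
  x_1 = 0.200000 - (-2.112000)/4.920000 = 0.629268
Iteration 2:
  f(0.629268) = 0.558207
  f'(0.629268) = 7.705009
  x_2 = 0.629268 - 0.558207/7.705009 = 0.556821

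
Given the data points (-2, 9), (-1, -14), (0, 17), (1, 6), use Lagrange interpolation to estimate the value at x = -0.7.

Lagrange interpolation formula:
P(x) = Σ yᵢ × Lᵢ(x)
where Lᵢ(x) = Π_{j≠i} (x - xⱼ)/(xᵢ - xⱼ)

L_0(-0.7) = (-0.7 - (-1))/(-2 - (-1)) × (-0.7 - 0)/(-2 - 0) × (-0.7 - 1)/(-2 - 1) = -0.059500
L_1(-0.7) = (-0.7 - (-2))/(-1 - (-2)) × (-0.7 - 0)/(-1 - 0) × (-0.7 - 1)/(-1 - 1) = 0.773500
L_2(-0.7) = (-0.7 - (-2))/(0 - (-2)) × (-0.7 - (-1))/(0 - (-1)) × (-0.7 - 1)/(0 - 1) = 0.331500
L_3(-0.7) = (-0.7 - (-2))/(1 - (-2)) × (-0.7 - (-1))/(1 - (-1)) × (-0.7 - 0)/(1 - 0) = -0.045500

P(-0.7) = 9×L_0(-0.7) + (-14)×L_1(-0.7) + 17×L_2(-0.7) + 6×L_3(-0.7)
P(-0.7) = -6.002000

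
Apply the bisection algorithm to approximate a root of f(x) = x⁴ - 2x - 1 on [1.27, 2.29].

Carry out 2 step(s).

f(x) = x⁴ - 2x - 1
Initial interval: [1.27, 2.29]

Iteration 1:
  c_1 = (1.270000 + 2.290000)/2 = 1.780000
  f(c_1) = f(1.780000) = 5.478759
  f(a) × f(c) < 0, new interval: [1.270000, 1.780000]
Iteration 2:
  c_2 = (1.270000 + 1.780000)/2 = 1.525000
  f(c_2) = f(1.525000) = 1.358532
  f(a) × f(c) < 0, new interval: [1.270000, 1.525000]

After 2 iteration(s), the approximation is c_2 = 1.525000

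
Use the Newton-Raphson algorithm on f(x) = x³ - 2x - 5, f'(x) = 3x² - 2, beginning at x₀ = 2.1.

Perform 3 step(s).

f(x) = x³ - 2x - 5
f'(x) = 3x² - 2
x₀ = 2.1

Newton-Raphson formula: x_{n+1} = x_n - f(x_n)/f'(x_n)

Iteration 1:
  f(2.100000) = 0.061000
  f'(2.100000) = 11.230000
  x_1 = 2.100000 - 0.061000/11.230000 = 2.094568
Iteration 2:
  f(2.094568) = 0.000186
  f'(2.094568) = 11.161647
  x_2 = 2.094568 - 0.000186/11.161647 = 2.094551
Iteration 3:
  f(2.094551) = 0.000000
  f'(2.094551) = 11.161438
  x_3 = 2.094551 - 0.000000/11.161438 = 2.094551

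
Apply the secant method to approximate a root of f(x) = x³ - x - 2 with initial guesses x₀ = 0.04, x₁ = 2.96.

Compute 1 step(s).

f(x) = x³ - x - 2
x₀ = 0.04, x₁ = 2.96

Secant formula: x_{n+1} = x_n - f(x_n)(x_n - x_{n-1})/(f(x_n) - f(x_{n-1}))

Iteration 1:
  f(0.040000) = -2.039936
  f(2.960000) = 20.974336
  x_2 = 2.960000 - 20.974336×(2.960000 - 0.040000)/(20.974336 - (-2.039936))
       = 0.298823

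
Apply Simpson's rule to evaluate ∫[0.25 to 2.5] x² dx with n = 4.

f(x) = x²
a = 0.25, b = 2.5, n = 4
h = (b - a)/n = 0.562500

Simpson's rule: (h/3)[f(x₀) + 4f(x₁) + 2f(x₂) + ... + f(xₙ)]

x_0 = 0.2500, f(x_0) = 0.062500, coefficient = 1
x_1 = 0.8125, f(x_1) = 0.660156, coefficient = 4
x_2 = 1.3750, f(x_2) = 1.890625, coefficient = 2
x_3 = 1.9375, f(x_3) = 3.753906, coefficient = 4
x_4 = 2.5000, f(x_4) = 6.250000, coefficient = 1

I ≈ (0.562500/3) × 27.750000 = 5.203125
Exact value: 5.203125
Error: 0.000000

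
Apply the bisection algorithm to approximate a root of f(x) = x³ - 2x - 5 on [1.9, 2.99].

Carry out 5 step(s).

f(x) = x³ - 2x - 5
Initial interval: [1.9, 2.99]

Iteration 1:
  c_1 = (1.900000 + 2.990000)/2 = 2.445000
  f(c_1) = f(2.445000) = 4.726271
  f(a) × f(c) < 0, new interval: [1.900000, 2.445000]
Iteration 2:
  c_2 = (1.900000 + 2.445000)/2 = 2.172500
  f(c_2) = f(2.172500) = 0.908670
  f(a) × f(c) < 0, new interval: [1.900000, 2.172500]
Iteration 3:
  c_3 = (1.900000 + 2.172500)/2 = 2.036250
  f(c_3) = f(2.036250) = -0.629568
  f(a) × f(c) ≥ 0, new interval: [2.036250, 2.172500]
Iteration 4:
  c_4 = (2.036250 + 2.172500)/2 = 2.104375
  f(c_4) = f(2.104375) = 0.110252
  f(a) × f(c) < 0, new interval: [2.036250, 2.104375]
Iteration 5:
  c_5 = (2.036250 + 2.104375)/2 = 2.070312
  f(c_5) = f(2.070312) = -0.266864
  f(a) × f(c) ≥ 0, new interval: [2.070312, 2.104375]

After 5 iteration(s), the approximation is c_5 = 2.070312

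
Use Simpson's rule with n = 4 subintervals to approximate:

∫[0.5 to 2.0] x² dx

f(x) = x²
a = 0.5, b = 2.0, n = 4
h = (b - a)/n = 0.375000

Simpson's rule: (h/3)[f(x₀) + 4f(x₁) + 2f(x₂) + ... + f(xₙ)]

x_0 = 0.5000, f(x_0) = 0.250000, coefficient = 1
x_1 = 0.8750, f(x_1) = 0.765625, coefficient = 4
x_2 = 1.2500, f(x_2) = 1.562500, coefficient = 2
x_3 = 1.6250, f(x_3) = 2.640625, coefficient = 4
x_4 = 2.0000, f(x_4) = 4.000000, coefficient = 1

I ≈ (0.375000/3) × 21.000000 = 2.625000
Exact value: 2.625000
Error: 0.000000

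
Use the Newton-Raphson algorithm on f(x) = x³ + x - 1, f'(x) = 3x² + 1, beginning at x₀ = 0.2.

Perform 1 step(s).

f(x) = x³ + x - 1
f'(x) = 3x² + 1
x₀ = 0.2

Newton-Raphson formula: x_{n+1} = x_n - f(x_n)/f'(x_n)

Iteration 1:
  f(0.200000) = -0.792000
  f'(0.200000) = 1.120000
  x_1 = 0.200000 - (-0.792000)/1.120000 = 0.907143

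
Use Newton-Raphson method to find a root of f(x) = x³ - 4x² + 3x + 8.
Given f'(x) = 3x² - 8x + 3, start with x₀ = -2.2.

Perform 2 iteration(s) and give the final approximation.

f(x) = x³ - 4x² + 3x + 8
f'(x) = 3x² - 8x + 3
x₀ = -2.2

Newton-Raphson formula: x_{n+1} = x_n - f(x_n)/f'(x_n)

Iteration 1:
  f(-2.200000) = -28.608000
  f'(-2.200000) = 35.120000
  x_1 = -2.200000 - (-28.608000)/35.120000 = -1.385421
Iteration 2:
  f(-1.385421) = -6.493002
  f'(-1.385421) = 19.841549
  x_2 = -1.385421 - (-6.493002)/19.841549 = -1.058179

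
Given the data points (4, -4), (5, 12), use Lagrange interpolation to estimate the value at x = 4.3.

Lagrange interpolation formula:
P(x) = Σ yᵢ × Lᵢ(x)
where Lᵢ(x) = Π_{j≠i} (x - xⱼ)/(xᵢ - xⱼ)

L_0(4.3) = (4.3 - 5)/(4 - 5) = 0.700000
L_1(4.3) = (4.3 - 4)/(5 - 4) = 0.300000

P(4.3) = (-4)×L_0(4.3) + 12×L_1(4.3)
P(4.3) = 0.800000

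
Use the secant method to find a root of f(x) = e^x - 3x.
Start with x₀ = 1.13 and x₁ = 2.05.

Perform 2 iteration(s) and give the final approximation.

f(x) = e^x - 3x
x₀ = 1.13, x₁ = 2.05

Secant formula: x_{n+1} = x_n - f(x_n)(x_n - x_{n-1})/(f(x_n) - f(x_{n-1}))

Iteration 1:
  f(1.130000) = -0.294343
  f(2.050000) = 1.617901
  x_2 = 2.050000 - 1.617901×(2.050000 - 1.130000)/(1.617901 - (-0.294343))
       = 1.271612
Iteration 2:
  f(2.050000) = 1.617901
  f(1.271612) = -0.248239
  x_3 = 1.271612 - (-0.248239)×(1.271612 - 2.050000)/(-0.248239 - 1.617901)
       = 1.375155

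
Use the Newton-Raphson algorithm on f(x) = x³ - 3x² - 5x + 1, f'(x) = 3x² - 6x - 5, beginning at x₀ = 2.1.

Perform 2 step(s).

f(x) = x³ - 3x² - 5x + 1
f'(x) = 3x² - 6x - 5
x₀ = 2.1

Newton-Raphson formula: x_{n+1} = x_n - f(x_n)/f'(x_n)

Iteration 1:
  f(2.100000) = -13.469000
  f'(2.100000) = -4.370000
  x_1 = 2.100000 - (-13.469000)/(-4.370000) = -0.982151
Iteration 2:
  f(-0.982151) = 2.069490
  f'(-0.982151) = 3.786768
  x_2 = -0.982151 - 2.069490/3.786768 = -1.528657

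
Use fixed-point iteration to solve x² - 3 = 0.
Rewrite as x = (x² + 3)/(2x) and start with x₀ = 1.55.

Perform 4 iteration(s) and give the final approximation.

Equation: x² - 3 = 0
Fixed-point form: x = (x² + 3)/(2x)
x₀ = 1.55

x_1 = g(1.550000) = 1.742742
x_2 = g(1.742742) = 1.732084
x_3 = g(1.732084) = 1.732051
x_4 = g(1.732051) = 1.732051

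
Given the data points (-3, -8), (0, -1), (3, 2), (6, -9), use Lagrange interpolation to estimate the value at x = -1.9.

Lagrange interpolation formula:
P(x) = Σ yᵢ × Lᵢ(x)
where Lᵢ(x) = Π_{j≠i} (x - xⱼ)/(xᵢ - xⱼ)

L_0(-1.9) = (-1.9 - 0)/(-3 - 0) × (-1.9 - 3)/(-3 - 3) × (-1.9 - 6)/(-3 - 6) = 0.454006
L_1(-1.9) = (-1.9 - (-3))/(0 - (-3)) × (-1.9 - 3)/(0 - 3) × (-1.9 - 6)/(0 - 6) = 0.788537
L_2(-1.9) = (-1.9 - (-3))/(3 - (-3)) × (-1.9 - 0)/(3 - 0) × (-1.9 - 6)/(3 - 6) = -0.305759
L_3(-1.9) = (-1.9 - (-3))/(6 - (-3)) × (-1.9 - 0)/(6 - 0) × (-1.9 - 3)/(6 - 3) = 0.063216

P(-1.9) = (-8)×L_0(-1.9) + (-1)×L_1(-1.9) + 2×L_2(-1.9) + (-9)×L_3(-1.9)
P(-1.9) = -5.601049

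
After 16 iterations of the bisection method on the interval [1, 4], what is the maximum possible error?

Bisection error bound: |error| ≤ (b-a)/2^n
|error| ≤ (4 - 1)/2^16 = 3/2^16
|error| ≤ 0.0000457764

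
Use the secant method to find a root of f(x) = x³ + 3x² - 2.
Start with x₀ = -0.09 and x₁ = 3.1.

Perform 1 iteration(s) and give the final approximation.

f(x) = x³ + 3x² - 2
x₀ = -0.09, x₁ = 3.1

Secant formula: x_{n+1} = x_n - f(x_n)(x_n - x_{n-1})/(f(x_n) - f(x_{n-1}))

Iteration 1:
  f(-0.090000) = -1.976429
  f(3.100000) = 56.621000
  x_2 = 3.100000 - 56.621000×(3.100000 - (-0.090000))/(56.621000 - (-1.976429))
       = 0.017595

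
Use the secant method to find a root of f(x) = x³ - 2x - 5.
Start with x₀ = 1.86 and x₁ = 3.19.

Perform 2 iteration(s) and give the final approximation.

f(x) = x³ - 2x - 5
x₀ = 1.86, x₁ = 3.19

Secant formula: x_{n+1} = x_n - f(x_n)(x_n - x_{n-1})/(f(x_n) - f(x_{n-1}))

Iteration 1:
  f(1.860000) = -2.285144
  f(3.190000) = 21.081759
  x_2 = 3.190000 - 21.081759×(3.190000 - 1.860000)/(21.081759 - (-2.285144))
       = 1.990066
Iteration 2:
  f(3.190000) = 21.081759
  f(1.990066) = -1.098748
  x_3 = 1.990066 - (-1.098748)×(1.990066 - 3.190000)/(-1.098748 - 21.081759)
       = 2.049507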